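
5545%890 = 205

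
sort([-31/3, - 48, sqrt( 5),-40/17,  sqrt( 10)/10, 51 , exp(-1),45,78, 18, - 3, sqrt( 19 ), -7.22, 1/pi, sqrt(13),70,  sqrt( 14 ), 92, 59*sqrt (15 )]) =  [-48, - 31/3, - 7.22,-3, - 40/17,sqrt( 10)/10,1/pi,exp(  -  1),sqrt( 5) , sqrt (13), sqrt( 14), sqrt( 19 ), 18 , 45, 51  ,  70 , 78, 92, 59*sqrt (15) ]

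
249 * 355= 88395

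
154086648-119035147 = 35051501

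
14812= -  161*(  -  92 ) 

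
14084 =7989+6095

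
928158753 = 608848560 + 319310193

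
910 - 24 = 886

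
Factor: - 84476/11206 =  - 2^1*7^2*13^( - 1) = - 98/13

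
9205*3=27615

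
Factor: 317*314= 2^1*157^1*317^1 = 99538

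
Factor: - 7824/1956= - 4 =- 2^2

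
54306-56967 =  - 2661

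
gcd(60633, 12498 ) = 3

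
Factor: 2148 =2^2*3^1*179^1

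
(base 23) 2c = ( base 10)58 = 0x3A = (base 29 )20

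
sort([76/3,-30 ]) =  [ - 30,  76/3] 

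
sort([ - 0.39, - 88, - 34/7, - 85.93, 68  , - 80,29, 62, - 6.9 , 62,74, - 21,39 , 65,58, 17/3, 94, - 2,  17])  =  [ - 88, - 85.93, - 80,-21 , - 6.9 ,- 34/7, - 2, - 0.39,17/3 , 17,29, 39, 58,62 , 62, 65, 68,74,94] 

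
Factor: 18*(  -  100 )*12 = - 21600  =  - 2^5*3^3 * 5^2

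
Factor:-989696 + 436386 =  - 553310 = - 2^1*5^1*55331^1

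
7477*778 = 5817106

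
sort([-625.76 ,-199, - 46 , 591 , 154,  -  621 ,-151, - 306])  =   [-625.76,-621, - 306, - 199,  -  151,- 46  ,  154,591] 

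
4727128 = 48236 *98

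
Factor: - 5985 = -3^2 * 5^1*7^1*19^1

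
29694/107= 29694/107 = 277.51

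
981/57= 17+4/19=17.21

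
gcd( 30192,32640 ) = 816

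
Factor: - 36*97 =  - 2^2 * 3^2*97^1=   - 3492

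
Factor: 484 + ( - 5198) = -4714=- 2^1*2357^1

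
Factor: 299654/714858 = 149827/357429 = 3^( - 1) *283^( - 1)*421^ ( - 1) *149827^1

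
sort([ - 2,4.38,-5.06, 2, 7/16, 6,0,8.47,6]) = [ - 5.06, - 2, 0, 7/16, 2, 4.38, 6, 6, 8.47] 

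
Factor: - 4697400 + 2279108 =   -  2^2 * 59^1*10247^1 = - 2418292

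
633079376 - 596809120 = 36270256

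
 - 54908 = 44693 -99601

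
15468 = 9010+6458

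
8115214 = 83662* 97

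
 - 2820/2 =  - 1410 = - 1410.00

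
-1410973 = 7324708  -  8735681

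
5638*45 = 253710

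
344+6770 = 7114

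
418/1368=11/36  =  0.31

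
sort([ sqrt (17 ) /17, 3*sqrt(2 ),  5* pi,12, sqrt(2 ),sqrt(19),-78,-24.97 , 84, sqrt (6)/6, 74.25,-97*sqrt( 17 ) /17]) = [- 78, - 24.97, - 97 * sqrt( 17 )/17,sqrt( 17)/17,sqrt( 6)/6,sqrt( 2),3*sqrt ( 2 ), sqrt ( 19),12,5* pi,74.25, 84 ] 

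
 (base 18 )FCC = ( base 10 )5088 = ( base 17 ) 10A5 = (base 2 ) 1001111100000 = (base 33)4m6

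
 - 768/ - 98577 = 256/32859 = 0.01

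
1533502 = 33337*46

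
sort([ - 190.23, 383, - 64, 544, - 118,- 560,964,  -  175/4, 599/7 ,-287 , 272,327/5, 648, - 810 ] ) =[ - 810,  -  560,- 287,- 190.23,  -  118, - 64,  -  175/4, 327/5,599/7,  272 , 383, 544,648, 964]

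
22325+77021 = 99346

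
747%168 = 75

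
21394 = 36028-14634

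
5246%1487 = 785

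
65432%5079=4484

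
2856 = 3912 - 1056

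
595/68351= 595/68351 = 0.01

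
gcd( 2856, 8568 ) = 2856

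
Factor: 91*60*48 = 2^6*3^2*5^1 * 7^1*13^1=262080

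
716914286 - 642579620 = 74334666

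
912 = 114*8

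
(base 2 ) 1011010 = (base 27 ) 39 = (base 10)90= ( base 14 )66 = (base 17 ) 55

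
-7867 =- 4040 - 3827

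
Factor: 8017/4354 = 2^(-1)*7^(  -  1 )*311^(  -  1)*8017^1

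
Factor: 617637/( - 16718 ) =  - 2^( - 1)*3^1*13^( - 1 )*643^( - 1 )*205879^1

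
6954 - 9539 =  - 2585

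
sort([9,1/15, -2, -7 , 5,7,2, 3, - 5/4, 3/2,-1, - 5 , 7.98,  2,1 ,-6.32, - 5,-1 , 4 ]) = [ - 7, - 6.32,- 5, - 5, - 2,-5/4, - 1, - 1,1/15, 1, 3/2,2,2,  3, 4,5, 7, 7.98 , 9]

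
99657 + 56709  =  156366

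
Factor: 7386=2^1*3^1*1231^1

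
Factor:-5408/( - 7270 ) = 2^4*5^( - 1 )*13^2 * 727^(-1) = 2704/3635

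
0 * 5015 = 0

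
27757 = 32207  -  4450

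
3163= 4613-1450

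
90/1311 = 30/437 = 0.07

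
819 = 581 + 238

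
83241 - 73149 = 10092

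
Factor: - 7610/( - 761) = 10 = 2^1 *5^1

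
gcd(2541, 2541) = 2541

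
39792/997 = 39 + 909/997  =  39.91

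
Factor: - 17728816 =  - 2^4*7^1*158293^1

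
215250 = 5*43050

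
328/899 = 328/899 = 0.36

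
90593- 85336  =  5257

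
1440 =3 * 480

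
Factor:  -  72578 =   -  2^1*11^1*3299^1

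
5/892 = 5/892 = 0.01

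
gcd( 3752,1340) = 268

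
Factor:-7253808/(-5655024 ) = 3^(-1 )*173^(-1 )*227^ ( - 1)*151121^1= 151121/117813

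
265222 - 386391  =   - 121169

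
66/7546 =3/343= 0.01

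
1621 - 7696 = - 6075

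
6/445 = 6/445 = 0.01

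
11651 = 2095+9556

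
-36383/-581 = 62 + 361/581 =62.62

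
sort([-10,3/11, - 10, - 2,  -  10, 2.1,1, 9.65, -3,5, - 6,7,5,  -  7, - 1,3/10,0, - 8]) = [ - 10, - 10,-10, - 8, - 7, - 6,- 3, - 2, - 1, 0, 3/11, 3/10,1,2.1,5,5,  7,9.65]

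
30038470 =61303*490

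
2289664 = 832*2752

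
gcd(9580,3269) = 1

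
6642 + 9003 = 15645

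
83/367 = 83/367 = 0.23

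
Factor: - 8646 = - 2^1*3^1*11^1*131^1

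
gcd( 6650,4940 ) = 190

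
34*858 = 29172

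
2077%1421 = 656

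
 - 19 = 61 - 80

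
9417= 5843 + 3574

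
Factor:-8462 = -2^1  *  4231^1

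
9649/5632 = 1+4017/5632 = 1.71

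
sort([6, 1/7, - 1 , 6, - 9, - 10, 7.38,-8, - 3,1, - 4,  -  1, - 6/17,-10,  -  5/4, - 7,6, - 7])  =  [ - 10, - 10 , -9, - 8,-7, - 7, - 4,-3, - 5/4, - 1, - 1, - 6/17,1/7,1, 6,6,6, 7.38 ] 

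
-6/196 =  - 3/98 = -0.03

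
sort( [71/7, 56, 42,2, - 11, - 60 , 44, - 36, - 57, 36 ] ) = [ - 60, - 57, - 36, - 11,2, 71/7, 36, 42,44 , 56] 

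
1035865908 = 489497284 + 546368624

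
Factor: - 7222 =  - 2^1 * 23^1 * 157^1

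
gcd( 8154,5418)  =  18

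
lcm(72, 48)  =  144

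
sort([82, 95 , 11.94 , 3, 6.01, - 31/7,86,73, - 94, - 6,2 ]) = [ - 94 ,-6 ,-31/7,2,3,  6.01, 11.94,73, 82, 86, 95 ]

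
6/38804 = 3/19402= 0.00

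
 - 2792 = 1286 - 4078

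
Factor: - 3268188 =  - 2^2 * 3^4*7^1*11^1 * 131^1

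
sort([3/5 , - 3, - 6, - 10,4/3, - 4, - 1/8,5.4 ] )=[ - 10, - 6, - 4, - 3,-1/8, 3/5,4/3, 5.4]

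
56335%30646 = 25689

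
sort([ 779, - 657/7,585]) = [ - 657/7,585,779]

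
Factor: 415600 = 2^4 * 5^2 * 1039^1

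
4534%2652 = 1882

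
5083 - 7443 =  - 2360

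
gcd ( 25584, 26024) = 8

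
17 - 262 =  - 245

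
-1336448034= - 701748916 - 634699118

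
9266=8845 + 421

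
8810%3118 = 2574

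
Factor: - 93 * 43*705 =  - 2819295  =  -3^2*5^1*31^1*43^1*47^1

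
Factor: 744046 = 2^1*372023^1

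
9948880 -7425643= 2523237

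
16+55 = 71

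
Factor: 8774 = 2^1*41^1*107^1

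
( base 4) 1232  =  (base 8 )156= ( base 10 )110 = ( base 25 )4a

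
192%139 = 53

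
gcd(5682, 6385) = 1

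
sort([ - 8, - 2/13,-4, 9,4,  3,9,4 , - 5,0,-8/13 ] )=[ - 8, - 5,-4, - 8/13, - 2/13,0,3,4 , 4,9, 9] 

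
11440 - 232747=-221307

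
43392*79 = 3427968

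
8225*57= 468825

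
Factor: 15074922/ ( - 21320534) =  - 3^1 * 409^1*6143^1 * 10660267^ (-1) = - 7537461/10660267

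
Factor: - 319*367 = - 11^1*  29^1*367^1 =-117073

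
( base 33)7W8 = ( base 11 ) 6588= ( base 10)8687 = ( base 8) 20757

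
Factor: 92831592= 2^3*3^1*7^1*271^1*2039^1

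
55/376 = 55/376=0.15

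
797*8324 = 6634228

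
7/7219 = 7/7219  =  0.00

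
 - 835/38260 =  -167/7652 =-0.02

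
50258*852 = 42819816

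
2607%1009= 589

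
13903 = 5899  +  8004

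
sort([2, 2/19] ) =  [ 2/19, 2 ] 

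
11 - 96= - 85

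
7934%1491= 479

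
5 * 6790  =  33950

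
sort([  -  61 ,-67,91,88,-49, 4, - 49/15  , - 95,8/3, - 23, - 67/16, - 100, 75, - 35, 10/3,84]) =[-100, - 95,-67,  -  61,-49, - 35,- 23,-67/16,  -  49/15 , 8/3,10/3, 4,75, 84, 88 , 91]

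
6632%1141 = 927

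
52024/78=26012/39 = 666.97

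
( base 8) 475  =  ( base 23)DI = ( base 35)92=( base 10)317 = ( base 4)10331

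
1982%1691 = 291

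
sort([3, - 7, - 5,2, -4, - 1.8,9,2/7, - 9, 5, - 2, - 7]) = [ - 9, - 7, - 7,- 5, - 4,-2, - 1.8,2/7,2, 3, 5,9 ] 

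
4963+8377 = 13340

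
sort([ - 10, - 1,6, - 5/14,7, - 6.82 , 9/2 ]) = [  -  10, - 6.82,  -  1, - 5/14, 9/2, 6, 7]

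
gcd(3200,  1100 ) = 100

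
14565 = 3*4855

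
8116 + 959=9075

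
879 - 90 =789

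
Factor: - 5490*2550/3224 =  - 3499875/806 = - 2^(  -  1)  *3^3 * 5^3 * 13^( - 1)*17^1*31^ (-1)*61^1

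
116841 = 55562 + 61279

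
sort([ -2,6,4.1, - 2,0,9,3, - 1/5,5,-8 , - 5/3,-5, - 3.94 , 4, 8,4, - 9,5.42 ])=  [ - 9,- 8, - 5, - 3.94,-2 , - 2,-5/3, - 1/5 , 0,3, 4,4 , 4.1,5,5.42, 6, 8,9]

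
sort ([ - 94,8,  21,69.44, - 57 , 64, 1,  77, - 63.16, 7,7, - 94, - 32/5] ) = [ - 94 , - 94,-63.16, -57, - 32/5,1,  7,7,8,21,64,69.44, 77 ] 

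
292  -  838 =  - 546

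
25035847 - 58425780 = -33389933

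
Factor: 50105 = 5^1 * 11^1 * 911^1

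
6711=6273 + 438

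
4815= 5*963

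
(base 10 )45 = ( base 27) 1I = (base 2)101101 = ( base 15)30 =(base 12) 39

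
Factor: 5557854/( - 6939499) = - 2^1*3^1 * 7^( - 1 ) * 926309^1*991357^( - 1 ) 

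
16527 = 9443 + 7084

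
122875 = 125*983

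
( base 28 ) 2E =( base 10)70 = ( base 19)3D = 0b1000110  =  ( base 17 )42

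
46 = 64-18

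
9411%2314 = 155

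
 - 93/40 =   -  3 + 27/40=- 2.33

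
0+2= 2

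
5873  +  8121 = 13994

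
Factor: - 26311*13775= -5^2*19^1*29^1*83^1 * 317^1 = -362434025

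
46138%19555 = 7028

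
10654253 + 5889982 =16544235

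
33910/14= 2422 + 1/7 = 2422.14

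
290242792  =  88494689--201748103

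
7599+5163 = 12762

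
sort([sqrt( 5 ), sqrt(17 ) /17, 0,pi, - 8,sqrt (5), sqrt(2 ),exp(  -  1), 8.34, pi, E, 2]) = [-8,  0,sqrt(17 )/17 , exp(-1), sqrt( 2),2, sqrt( 5),sqrt( 5), E, pi, pi,  8.34 ] 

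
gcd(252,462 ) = 42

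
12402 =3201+9201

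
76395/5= 15279  =  15279.00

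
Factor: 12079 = 47^1 * 257^1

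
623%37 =31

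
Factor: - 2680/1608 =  - 5/3 =- 3^(-1)*5^1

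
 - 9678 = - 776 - 8902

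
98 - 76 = 22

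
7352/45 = 7352/45= 163.38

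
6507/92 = 70  +  67/92  =  70.73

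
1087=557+530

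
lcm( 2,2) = 2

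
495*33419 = 16542405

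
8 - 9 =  - 1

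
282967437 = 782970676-500003239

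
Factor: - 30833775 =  - 3^2*5^2*7^1*19577^1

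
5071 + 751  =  5822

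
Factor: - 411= -3^1*137^1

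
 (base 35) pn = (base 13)541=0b1110000010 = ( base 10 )898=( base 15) 3ed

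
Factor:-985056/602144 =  - 993/607 = -3^1*331^1*607^( - 1) 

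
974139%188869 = 29794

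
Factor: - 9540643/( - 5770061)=7^2*11^ ( - 1)*31^(-1)*16921^( - 1)*194707^1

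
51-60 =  - 9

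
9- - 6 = 15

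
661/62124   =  661/62124 = 0.01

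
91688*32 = 2934016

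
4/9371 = 4/9371= 0.00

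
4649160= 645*7208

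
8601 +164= 8765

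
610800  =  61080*10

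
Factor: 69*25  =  3^1*5^2 * 23^1 = 1725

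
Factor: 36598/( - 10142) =- 18299/5071 =- 11^( - 1)*29^1 * 461^ ( - 1 ) * 631^1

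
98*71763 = 7032774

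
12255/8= 1531 + 7/8 = 1531.88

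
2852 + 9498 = 12350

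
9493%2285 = 353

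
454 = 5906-5452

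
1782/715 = 162/65 = 2.49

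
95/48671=95/48671 = 0.00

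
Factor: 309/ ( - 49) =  - 3^1*7^( - 2 )*103^1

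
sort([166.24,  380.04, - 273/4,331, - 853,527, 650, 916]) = [ - 853, - 273/4, 166.24, 331 , 380.04, 527  ,  650,  916]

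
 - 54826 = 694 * (- 79)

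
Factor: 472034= 2^1*236017^1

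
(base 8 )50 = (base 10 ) 40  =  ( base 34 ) 16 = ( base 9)44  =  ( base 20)20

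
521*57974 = 30204454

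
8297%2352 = 1241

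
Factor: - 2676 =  - 2^2 * 3^1*223^1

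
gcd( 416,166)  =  2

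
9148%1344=1084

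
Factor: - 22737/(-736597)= 3^1*11^1*13^1*53^1*163^ ( -1)*4519^(  -  1) 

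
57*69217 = 3945369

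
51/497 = 51/497 = 0.10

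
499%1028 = 499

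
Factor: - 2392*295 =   -  2^3 * 5^1 *13^1*23^1 * 59^1=- 705640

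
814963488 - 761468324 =53495164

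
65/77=65/77= 0.84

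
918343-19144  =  899199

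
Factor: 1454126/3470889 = 2^1*3^(-1) * 727063^1*1156963^( - 1 ) 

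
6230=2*3115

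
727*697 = 506719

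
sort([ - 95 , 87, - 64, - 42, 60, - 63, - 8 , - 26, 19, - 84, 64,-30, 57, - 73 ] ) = [ - 95,-84, - 73 , - 64, - 63, - 42, - 30, - 26, - 8, 19, 57, 60, 64,87 ]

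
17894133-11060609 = 6833524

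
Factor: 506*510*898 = 231737880 =2^3 * 3^1 * 5^1*11^1*17^1 * 23^1 * 449^1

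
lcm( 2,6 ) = 6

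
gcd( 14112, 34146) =126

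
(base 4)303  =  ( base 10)51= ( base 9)56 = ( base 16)33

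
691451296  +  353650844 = 1045102140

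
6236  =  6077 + 159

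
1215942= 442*2751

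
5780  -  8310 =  - 2530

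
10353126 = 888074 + 9465052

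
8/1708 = 2/427 = 0.00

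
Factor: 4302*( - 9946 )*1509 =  - 2^2*3^3*239^1 * 503^1 * 4973^1 = - 64566627228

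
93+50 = 143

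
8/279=8/279= 0.03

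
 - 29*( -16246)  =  471134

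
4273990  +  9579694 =13853684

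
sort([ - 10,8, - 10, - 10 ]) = [  -  10, - 10,-10, 8]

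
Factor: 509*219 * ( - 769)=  - 85721199 =-3^1*73^1*509^1*769^1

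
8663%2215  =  2018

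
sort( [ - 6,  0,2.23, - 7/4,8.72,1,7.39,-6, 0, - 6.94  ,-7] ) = [ - 7,  -  6.94,  -  6,-6, - 7/4, 0,0, 1  ,  2.23, 7.39,  8.72 ] 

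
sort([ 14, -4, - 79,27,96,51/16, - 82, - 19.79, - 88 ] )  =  [-88, - 82, - 79, - 19.79, - 4,51/16 , 14, 27,  96]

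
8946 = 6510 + 2436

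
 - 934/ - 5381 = 934/5381 = 0.17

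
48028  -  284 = 47744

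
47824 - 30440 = 17384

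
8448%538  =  378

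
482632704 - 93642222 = 388990482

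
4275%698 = 87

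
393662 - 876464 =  - 482802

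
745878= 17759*42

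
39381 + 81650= 121031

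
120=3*40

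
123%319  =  123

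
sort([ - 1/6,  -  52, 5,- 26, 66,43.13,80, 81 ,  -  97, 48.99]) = [-97, - 52, - 26, - 1/6,  5,43.13, 48.99, 66, 80, 81]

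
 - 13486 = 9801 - 23287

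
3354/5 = 670+4/5= 670.80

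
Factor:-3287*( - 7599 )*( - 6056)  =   - 151266241128 = - 2^3*3^1 *17^1*19^1*149^1*173^1*757^1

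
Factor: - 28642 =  - 2^1*14321^1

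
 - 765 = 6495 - 7260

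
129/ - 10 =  - 13 + 1/10= - 12.90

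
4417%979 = 501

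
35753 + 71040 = 106793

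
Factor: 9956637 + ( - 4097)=2^2*5^1*13^1*101^1*379^1 =9952540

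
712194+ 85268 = 797462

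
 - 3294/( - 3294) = 1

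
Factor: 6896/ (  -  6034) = - 8/7= - 2^3*7^( -1)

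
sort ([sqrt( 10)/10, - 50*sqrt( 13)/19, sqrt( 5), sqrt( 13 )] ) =[ - 50*  sqrt(13) /19, sqrt( 10)/10  ,  sqrt( 5), sqrt( 13) ]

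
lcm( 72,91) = 6552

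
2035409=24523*83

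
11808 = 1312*9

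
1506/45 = 502/15 = 33.47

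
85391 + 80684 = 166075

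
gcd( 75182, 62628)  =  2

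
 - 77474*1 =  - 77474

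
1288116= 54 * 23854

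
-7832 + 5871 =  - 1961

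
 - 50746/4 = - 25373/2 = -12686.50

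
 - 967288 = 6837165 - 7804453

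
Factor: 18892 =2^2*4723^1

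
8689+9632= 18321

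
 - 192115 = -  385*499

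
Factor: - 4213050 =-2^1*3^1 * 5^2*28087^1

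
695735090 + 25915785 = 721650875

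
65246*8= 521968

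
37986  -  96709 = -58723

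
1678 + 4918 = 6596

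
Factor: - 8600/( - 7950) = 2^2*3^( - 1)*43^1*53^( - 1) = 172/159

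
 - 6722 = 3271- 9993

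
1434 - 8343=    - 6909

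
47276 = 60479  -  13203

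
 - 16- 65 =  - 81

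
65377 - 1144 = 64233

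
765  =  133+632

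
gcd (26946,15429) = 3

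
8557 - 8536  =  21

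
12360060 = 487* 25380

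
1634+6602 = 8236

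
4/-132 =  - 1/33 = - 0.03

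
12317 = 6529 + 5788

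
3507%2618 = 889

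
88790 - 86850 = 1940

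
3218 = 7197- 3979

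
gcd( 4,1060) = 4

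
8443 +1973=10416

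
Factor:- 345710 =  - 2^1 *5^1*181^1*191^1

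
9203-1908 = 7295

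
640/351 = 1 + 289/351 = 1.82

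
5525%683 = 61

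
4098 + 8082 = 12180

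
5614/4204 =1 +705/2102 = 1.34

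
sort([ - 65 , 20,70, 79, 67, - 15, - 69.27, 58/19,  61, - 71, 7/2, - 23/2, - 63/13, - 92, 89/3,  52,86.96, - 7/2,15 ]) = [ - 92, - 71,  -  69.27, - 65 ,- 15 , - 23/2, - 63/13, - 7/2,  58/19,7/2,  15,20,89/3,  52,  61,  67  ,  70,79,86.96] 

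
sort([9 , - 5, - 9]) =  [ - 9, - 5,9]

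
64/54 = 32/27 = 1.19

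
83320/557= 83320/557 = 149.59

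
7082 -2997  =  4085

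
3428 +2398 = 5826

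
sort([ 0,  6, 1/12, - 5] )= [ - 5 , 0,  1/12, 6] 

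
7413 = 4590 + 2823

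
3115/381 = 8 + 67/381 = 8.18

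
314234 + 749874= 1064108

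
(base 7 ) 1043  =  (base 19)10D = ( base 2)101110110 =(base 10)374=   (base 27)dn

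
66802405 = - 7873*( - 8485) 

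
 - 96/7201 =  - 96/7201 =- 0.01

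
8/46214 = 4/23107=0.00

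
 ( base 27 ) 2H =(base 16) 47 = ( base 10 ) 71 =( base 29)2d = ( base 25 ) 2L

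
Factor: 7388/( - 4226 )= -3694/2113 = - 2^1*1847^1*2113^ ( - 1 ) 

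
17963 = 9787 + 8176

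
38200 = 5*7640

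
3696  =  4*924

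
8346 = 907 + 7439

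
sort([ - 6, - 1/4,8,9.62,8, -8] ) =[-8,-6,-1/4,  8,8,9.62] 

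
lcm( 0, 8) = 0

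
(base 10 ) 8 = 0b1000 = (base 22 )8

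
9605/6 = 9605/6 = 1600.83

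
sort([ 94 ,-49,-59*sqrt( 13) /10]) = [ - 49,- 59*sqrt(13 ) /10, 94]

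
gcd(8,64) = 8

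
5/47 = 5/47 = 0.11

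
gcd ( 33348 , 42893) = 1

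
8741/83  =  8741/83=105.31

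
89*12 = 1068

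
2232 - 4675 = - 2443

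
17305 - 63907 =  - 46602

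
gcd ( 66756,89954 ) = 2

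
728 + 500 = 1228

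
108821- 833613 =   -  724792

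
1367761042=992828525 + 374932517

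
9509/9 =1056+5/9 = 1056.56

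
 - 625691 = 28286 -653977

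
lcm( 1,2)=2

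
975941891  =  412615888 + 563326003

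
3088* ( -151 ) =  - 466288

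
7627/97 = 7627/97 = 78.63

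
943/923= 1 + 20/923 = 1.02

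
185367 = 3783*49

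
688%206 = 70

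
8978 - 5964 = 3014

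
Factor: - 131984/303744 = -73/168=-2^(  -  3 )*3^( - 1 )*7^(- 1 )* 73^1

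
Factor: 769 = 769^1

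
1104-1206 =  - 102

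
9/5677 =9/5677 = 0.00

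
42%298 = 42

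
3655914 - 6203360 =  - 2547446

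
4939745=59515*83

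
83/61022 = 83/61022 = 0.00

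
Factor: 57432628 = 2^2*11^1 * 1305287^1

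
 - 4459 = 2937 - 7396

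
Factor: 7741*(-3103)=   -  24020323=- 29^1*107^1 * 7741^1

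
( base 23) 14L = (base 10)642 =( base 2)1010000010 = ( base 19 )1EF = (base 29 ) m4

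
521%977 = 521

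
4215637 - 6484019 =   -  2268382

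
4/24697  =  4/24697=0.00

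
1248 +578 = 1826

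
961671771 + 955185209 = 1916856980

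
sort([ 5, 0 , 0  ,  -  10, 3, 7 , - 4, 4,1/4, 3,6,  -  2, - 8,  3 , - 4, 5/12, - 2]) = [ - 10, - 8, - 4, - 4, - 2, - 2 , 0, 0, 1/4, 5/12,3 , 3, 3, 4, 5,6, 7 ] 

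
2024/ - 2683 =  - 2024/2683  =  -  0.75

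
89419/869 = 8129/79= 102.90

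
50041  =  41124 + 8917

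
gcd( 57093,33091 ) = 1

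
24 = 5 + 19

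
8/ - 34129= - 1 + 34121/34129 = - 0.00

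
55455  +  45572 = 101027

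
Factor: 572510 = 2^1*5^1*57251^1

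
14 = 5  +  9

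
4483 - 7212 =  - 2729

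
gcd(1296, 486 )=162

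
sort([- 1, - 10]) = [ - 10,-1]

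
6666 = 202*33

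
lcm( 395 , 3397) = 16985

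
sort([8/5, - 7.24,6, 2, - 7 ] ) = [ - 7.24, - 7, 8/5,  2, 6] 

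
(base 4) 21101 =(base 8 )1121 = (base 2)1001010001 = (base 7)1505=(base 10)593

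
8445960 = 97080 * 87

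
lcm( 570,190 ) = 570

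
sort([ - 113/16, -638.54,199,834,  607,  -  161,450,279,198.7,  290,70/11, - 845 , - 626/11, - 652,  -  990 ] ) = [ - 990,  -  845 , - 652,- 638.54, - 161,  -  626/11, - 113/16, 70/11,198.7,  199,279,290,450,607 , 834] 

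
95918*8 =767344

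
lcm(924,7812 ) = 85932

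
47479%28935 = 18544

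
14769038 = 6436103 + 8332935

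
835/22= 835/22= 37.95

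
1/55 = 1/55 = 0.02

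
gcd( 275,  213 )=1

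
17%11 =6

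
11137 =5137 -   -  6000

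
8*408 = 3264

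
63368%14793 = 4196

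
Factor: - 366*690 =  - 252540 = - 2^2  *  3^2*5^1 * 23^1*61^1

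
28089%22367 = 5722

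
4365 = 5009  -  644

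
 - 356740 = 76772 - 433512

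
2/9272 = 1/4636 = 0.00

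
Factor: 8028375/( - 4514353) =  - 3^1*5^3*79^1*271^1* 863^(-1)*5231^ ( - 1)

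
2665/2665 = 1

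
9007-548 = 8459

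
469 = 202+267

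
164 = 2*82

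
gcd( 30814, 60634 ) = 994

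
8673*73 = 633129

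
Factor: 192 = 2^6*3^1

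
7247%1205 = 17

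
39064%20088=18976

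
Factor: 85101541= 7^1*17^2*23^1*31^1*59^1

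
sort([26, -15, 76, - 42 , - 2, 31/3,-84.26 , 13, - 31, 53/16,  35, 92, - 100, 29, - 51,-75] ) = [-100, - 84.26, - 75,-51, - 42,  -  31, - 15, - 2,53/16, 31/3, 13, 26, 29,35 , 76,92] 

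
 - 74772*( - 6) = 448632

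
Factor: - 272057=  - 197^1 * 1381^1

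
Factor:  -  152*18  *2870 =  -2^5*3^2*5^1 * 7^1 * 19^1*41^1= -  7852320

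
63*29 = 1827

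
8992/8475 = 1+517/8475 = 1.06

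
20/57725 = 4/11545 = 0.00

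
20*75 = 1500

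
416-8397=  - 7981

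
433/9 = 433/9=48.11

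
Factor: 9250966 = 2^1*1619^1*2857^1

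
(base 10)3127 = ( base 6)22251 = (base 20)7G7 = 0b110000110111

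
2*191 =382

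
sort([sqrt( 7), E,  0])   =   [ 0,sqrt( 7), E]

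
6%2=0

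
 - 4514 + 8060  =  3546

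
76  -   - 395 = 471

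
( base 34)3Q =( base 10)128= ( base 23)5d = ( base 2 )10000000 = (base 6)332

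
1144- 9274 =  - 8130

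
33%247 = 33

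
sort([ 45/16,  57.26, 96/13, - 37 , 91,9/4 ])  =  [ - 37,9/4, 45/16, 96/13, 57.26, 91]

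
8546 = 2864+5682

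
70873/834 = 70873/834 =84.98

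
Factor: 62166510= 2^1*3^2 * 5^1*7^1*101^1*977^1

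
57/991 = 57/991 = 0.06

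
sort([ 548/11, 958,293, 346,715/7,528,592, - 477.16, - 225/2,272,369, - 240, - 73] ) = [  -  477.16,  -  240, - 225/2, - 73, 548/11,715/7, 272, 293, 346,369,528,592,958]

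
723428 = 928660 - 205232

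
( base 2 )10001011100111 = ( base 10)8935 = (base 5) 241220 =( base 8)21347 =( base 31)997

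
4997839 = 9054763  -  4056924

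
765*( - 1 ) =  - 765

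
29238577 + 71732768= 100971345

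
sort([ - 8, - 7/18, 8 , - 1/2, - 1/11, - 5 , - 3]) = [ - 8, - 5 , - 3, - 1/2, - 7/18, - 1/11 , 8] 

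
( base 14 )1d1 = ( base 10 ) 379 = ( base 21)i1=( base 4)11323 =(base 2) 101111011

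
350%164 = 22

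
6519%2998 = 523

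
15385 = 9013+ 6372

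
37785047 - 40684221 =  - 2899174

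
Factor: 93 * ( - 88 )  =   - 8184 = -2^3 * 3^1*11^1*31^1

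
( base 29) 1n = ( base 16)34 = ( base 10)52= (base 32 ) 1K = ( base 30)1m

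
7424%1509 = 1388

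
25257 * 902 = 22781814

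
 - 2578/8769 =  - 1 + 6191/8769 =- 0.29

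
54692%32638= 22054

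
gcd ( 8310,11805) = 15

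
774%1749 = 774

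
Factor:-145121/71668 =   -  2^( -2 ) * 19^( - 1)*23^(  -  1)*41^(-1)*145121^1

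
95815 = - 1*( - 95815)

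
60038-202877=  - 142839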